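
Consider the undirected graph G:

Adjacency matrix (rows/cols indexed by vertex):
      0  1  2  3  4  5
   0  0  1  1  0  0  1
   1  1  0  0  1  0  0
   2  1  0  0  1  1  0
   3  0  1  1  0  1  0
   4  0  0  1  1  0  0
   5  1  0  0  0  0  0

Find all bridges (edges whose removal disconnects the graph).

A bridge is an edge whose removal increases the number of connected components.
Bridges found: (0,5)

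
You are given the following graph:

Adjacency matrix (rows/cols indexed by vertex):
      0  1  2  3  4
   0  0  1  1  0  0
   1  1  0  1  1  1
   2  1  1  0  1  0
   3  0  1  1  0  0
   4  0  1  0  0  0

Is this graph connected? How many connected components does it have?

Checking connectivity: the graph has 1 connected component(s).
All vertices are reachable from each other. The graph IS connected.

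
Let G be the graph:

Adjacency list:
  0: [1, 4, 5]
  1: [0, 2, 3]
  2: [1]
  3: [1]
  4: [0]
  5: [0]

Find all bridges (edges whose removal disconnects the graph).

A bridge is an edge whose removal increases the number of connected components.
Bridges found: (0,1), (0,4), (0,5), (1,2), (1,3)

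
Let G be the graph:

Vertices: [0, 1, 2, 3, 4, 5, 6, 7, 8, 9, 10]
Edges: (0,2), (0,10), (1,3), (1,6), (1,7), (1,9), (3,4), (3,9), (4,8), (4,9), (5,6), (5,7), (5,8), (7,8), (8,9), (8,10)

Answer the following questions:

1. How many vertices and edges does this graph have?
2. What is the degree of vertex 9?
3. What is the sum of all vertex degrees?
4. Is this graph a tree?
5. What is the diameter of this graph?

Count: 11 vertices, 16 edges.
Vertex 9 has neighbors [1, 3, 4, 8], degree = 4.
Handshaking lemma: 2 * 16 = 32.
A tree on 11 vertices has 10 edges. This graph has 16 edges (6 extra). Not a tree.
Diameter (longest shortest path) = 5.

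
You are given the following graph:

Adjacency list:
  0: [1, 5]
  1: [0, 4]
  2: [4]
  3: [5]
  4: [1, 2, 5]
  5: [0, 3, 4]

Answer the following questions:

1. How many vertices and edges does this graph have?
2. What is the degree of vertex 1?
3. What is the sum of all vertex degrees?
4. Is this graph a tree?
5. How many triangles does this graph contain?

Count: 6 vertices, 6 edges.
Vertex 1 has neighbors [0, 4], degree = 2.
Handshaking lemma: 2 * 6 = 12.
A tree on 6 vertices has 5 edges. This graph has 6 edges (1 extra). Not a tree.
Number of triangles = 0.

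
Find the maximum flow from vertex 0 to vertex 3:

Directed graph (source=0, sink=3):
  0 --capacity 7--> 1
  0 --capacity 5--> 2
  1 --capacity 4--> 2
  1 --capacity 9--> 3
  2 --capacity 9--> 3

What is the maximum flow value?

Computing max flow:
  Flow on (0->1): 7/7
  Flow on (0->2): 5/5
  Flow on (1->3): 7/9
  Flow on (2->3): 5/9
Maximum flow = 12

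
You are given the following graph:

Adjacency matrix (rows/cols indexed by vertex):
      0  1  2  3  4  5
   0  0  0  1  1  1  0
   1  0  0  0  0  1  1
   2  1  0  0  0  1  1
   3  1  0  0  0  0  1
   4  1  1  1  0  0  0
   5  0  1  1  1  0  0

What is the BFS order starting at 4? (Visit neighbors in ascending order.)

BFS from vertex 4 (neighbors processed in ascending order):
Visit order: 4, 0, 1, 2, 3, 5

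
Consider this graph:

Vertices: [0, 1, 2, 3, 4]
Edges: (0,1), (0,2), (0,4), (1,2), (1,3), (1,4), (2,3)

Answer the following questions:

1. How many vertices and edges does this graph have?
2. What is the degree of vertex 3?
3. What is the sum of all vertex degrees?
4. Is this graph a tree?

Count: 5 vertices, 7 edges.
Vertex 3 has neighbors [1, 2], degree = 2.
Handshaking lemma: 2 * 7 = 14.
A tree on 5 vertices has 4 edges. This graph has 7 edges (3 extra). Not a tree.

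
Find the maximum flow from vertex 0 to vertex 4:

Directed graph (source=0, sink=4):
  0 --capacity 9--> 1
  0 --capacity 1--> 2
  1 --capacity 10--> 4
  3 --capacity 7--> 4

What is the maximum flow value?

Computing max flow:
  Flow on (0->1): 9/9
  Flow on (1->4): 9/10
Maximum flow = 9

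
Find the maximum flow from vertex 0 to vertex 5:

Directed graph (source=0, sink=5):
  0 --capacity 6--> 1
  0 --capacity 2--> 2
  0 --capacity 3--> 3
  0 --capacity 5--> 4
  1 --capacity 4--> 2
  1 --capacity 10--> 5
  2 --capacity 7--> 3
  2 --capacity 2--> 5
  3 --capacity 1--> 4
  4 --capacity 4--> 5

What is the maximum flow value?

Computing max flow:
  Flow on (0->1): 6/6
  Flow on (0->2): 2/2
  Flow on (0->3): 1/3
  Flow on (0->4): 3/5
  Flow on (1->5): 6/10
  Flow on (2->5): 2/2
  Flow on (3->4): 1/1
  Flow on (4->5): 4/4
Maximum flow = 12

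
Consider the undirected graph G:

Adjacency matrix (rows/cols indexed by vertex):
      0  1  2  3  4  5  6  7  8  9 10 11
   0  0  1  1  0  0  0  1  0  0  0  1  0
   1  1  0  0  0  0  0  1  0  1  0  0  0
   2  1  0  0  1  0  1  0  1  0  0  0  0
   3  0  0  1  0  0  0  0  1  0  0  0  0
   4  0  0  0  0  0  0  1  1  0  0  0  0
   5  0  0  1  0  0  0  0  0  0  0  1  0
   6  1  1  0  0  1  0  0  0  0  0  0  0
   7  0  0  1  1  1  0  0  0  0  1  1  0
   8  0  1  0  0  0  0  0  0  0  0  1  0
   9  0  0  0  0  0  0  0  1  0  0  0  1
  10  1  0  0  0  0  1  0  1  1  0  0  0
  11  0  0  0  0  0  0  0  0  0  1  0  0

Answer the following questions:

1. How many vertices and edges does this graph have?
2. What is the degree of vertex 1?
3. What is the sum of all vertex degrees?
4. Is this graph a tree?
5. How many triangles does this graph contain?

Count: 12 vertices, 17 edges.
Vertex 1 has neighbors [0, 6, 8], degree = 3.
Handshaking lemma: 2 * 17 = 34.
A tree on 12 vertices has 11 edges. This graph has 17 edges (6 extra). Not a tree.
Number of triangles = 2.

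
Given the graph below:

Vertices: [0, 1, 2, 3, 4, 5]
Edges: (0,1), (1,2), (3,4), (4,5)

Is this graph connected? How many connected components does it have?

Checking connectivity: the graph has 2 connected component(s).
Components: [[0, 1, 2], [3, 4, 5]]. The graph is NOT connected.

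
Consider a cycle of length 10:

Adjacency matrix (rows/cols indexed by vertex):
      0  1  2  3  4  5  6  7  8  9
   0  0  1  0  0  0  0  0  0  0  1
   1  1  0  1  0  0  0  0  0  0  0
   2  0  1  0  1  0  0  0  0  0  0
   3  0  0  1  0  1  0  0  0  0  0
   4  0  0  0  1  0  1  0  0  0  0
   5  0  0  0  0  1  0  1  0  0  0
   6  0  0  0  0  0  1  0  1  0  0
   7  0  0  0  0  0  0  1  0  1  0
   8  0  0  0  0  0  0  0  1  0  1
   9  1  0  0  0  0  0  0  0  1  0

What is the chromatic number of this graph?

This is an even cycle (C_10). Even cycles are bipartite.
Chromatic number = 2.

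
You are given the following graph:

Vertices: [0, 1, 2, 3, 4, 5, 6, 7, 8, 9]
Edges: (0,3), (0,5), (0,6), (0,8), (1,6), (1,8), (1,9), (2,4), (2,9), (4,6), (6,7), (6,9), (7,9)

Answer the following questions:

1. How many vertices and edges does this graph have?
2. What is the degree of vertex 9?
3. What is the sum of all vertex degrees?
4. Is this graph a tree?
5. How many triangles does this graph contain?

Count: 10 vertices, 13 edges.
Vertex 9 has neighbors [1, 2, 6, 7], degree = 4.
Handshaking lemma: 2 * 13 = 26.
A tree on 10 vertices has 9 edges. This graph has 13 edges (4 extra). Not a tree.
Number of triangles = 2.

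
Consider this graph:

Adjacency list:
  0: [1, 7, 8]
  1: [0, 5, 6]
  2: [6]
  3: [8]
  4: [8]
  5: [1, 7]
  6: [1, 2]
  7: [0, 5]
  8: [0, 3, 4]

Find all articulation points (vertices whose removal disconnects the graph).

An articulation point is a vertex whose removal disconnects the graph.
Articulation points: [0, 1, 6, 8]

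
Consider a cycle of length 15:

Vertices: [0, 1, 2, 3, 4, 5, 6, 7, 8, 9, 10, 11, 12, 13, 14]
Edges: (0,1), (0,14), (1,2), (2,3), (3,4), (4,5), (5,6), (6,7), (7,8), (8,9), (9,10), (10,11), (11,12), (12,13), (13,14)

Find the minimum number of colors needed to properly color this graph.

This is an odd cycle (C_15). Odd cycles are not bipartite (any 2-coloring forces two adjacent vertices to match), and 3 colors suffice.
Chromatic number = 3.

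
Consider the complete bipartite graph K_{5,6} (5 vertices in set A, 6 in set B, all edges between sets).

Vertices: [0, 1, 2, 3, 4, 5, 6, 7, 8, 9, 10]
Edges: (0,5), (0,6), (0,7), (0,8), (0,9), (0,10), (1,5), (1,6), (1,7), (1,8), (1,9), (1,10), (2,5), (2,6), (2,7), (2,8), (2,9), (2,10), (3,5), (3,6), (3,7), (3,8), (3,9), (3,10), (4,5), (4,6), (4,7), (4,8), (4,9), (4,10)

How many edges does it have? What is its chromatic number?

K_{5,6} has 5 * 6 = 30 edges.
Bipartite graphs have chromatic number 2 (color each partition differently).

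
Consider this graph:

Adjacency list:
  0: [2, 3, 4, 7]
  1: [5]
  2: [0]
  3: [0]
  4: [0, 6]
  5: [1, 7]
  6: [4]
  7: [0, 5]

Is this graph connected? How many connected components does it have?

Checking connectivity: the graph has 1 connected component(s).
All vertices are reachable from each other. The graph IS connected.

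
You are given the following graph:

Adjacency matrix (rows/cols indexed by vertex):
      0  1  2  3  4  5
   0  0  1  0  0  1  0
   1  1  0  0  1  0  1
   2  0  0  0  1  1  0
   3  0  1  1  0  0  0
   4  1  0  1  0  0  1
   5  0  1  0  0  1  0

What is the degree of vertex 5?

Vertex 5 has neighbors [1, 4], so deg(5) = 2.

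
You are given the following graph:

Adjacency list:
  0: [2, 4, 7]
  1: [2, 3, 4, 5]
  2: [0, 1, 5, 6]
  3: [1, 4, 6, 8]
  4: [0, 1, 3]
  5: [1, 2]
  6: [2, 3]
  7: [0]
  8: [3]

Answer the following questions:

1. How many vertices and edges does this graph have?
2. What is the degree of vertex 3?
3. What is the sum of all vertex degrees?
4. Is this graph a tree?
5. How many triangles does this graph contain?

Count: 9 vertices, 12 edges.
Vertex 3 has neighbors [1, 4, 6, 8], degree = 4.
Handshaking lemma: 2 * 12 = 24.
A tree on 9 vertices has 8 edges. This graph has 12 edges (4 extra). Not a tree.
Number of triangles = 2.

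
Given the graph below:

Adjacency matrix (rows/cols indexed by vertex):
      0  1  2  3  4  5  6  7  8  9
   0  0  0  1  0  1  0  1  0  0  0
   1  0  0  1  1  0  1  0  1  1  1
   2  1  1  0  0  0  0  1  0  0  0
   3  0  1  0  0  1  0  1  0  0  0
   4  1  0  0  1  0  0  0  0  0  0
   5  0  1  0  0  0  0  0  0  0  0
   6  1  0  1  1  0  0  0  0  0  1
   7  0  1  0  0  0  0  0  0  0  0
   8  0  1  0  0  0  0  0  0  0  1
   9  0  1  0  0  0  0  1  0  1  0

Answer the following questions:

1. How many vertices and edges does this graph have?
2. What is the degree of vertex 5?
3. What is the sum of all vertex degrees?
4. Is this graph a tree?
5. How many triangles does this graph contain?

Count: 10 vertices, 14 edges.
Vertex 5 has neighbors [1], degree = 1.
Handshaking lemma: 2 * 14 = 28.
A tree on 10 vertices has 9 edges. This graph has 14 edges (5 extra). Not a tree.
Number of triangles = 2.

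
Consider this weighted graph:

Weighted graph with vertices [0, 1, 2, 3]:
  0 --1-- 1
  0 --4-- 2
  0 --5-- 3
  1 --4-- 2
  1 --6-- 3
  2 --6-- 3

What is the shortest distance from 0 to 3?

Using Dijkstra's algorithm from vertex 0:
Shortest path: 0 -> 3
Total weight: 5 = 5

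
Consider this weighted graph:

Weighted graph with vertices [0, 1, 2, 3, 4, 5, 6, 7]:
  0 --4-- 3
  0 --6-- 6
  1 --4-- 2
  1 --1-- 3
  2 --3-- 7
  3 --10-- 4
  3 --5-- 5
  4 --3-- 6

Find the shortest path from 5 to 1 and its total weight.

Using Dijkstra's algorithm from vertex 5:
Shortest path: 5 -> 3 -> 1
Total weight: 5 + 1 = 6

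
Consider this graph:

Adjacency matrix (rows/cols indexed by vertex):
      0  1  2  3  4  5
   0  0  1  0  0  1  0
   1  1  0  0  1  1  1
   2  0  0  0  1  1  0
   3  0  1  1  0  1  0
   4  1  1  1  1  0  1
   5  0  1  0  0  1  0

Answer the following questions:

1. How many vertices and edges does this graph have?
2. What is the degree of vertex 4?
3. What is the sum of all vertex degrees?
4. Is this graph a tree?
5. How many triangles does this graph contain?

Count: 6 vertices, 9 edges.
Vertex 4 has neighbors [0, 1, 2, 3, 5], degree = 5.
Handshaking lemma: 2 * 9 = 18.
A tree on 6 vertices has 5 edges. This graph has 9 edges (4 extra). Not a tree.
Number of triangles = 4.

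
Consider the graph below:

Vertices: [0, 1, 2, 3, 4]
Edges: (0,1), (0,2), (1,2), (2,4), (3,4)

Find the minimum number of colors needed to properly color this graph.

The graph has a maximum clique of size 3 (lower bound on chromatic number).
A valid 3-coloring: {0: 1, 1: 2, 2: 0, 3: 0, 4: 1}.
Chromatic number = 3.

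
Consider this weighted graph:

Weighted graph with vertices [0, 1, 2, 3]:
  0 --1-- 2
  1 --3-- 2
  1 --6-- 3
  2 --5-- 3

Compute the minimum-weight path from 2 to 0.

Using Dijkstra's algorithm from vertex 2:
Shortest path: 2 -> 0
Total weight: 1 = 1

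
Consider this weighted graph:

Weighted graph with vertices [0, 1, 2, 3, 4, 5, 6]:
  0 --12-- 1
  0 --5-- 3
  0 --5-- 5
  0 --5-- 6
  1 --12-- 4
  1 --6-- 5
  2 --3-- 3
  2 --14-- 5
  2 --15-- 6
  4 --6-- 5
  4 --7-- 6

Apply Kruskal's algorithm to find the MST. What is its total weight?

Applying Kruskal's algorithm (sort edges by weight, add if no cycle):
  Add (2,3) w=3
  Add (0,3) w=5
  Add (0,5) w=5
  Add (0,6) w=5
  Add (1,5) w=6
  Add (4,5) w=6
  Skip (4,6) w=7 (creates cycle)
  Skip (0,1) w=12 (creates cycle)
  Skip (1,4) w=12 (creates cycle)
  Skip (2,5) w=14 (creates cycle)
  Skip (2,6) w=15 (creates cycle)
MST weight = 30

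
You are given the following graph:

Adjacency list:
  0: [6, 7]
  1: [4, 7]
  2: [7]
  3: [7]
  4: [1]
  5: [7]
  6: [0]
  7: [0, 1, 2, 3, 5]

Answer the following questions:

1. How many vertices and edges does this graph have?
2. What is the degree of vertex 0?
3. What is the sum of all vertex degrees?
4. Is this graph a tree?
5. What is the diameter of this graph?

Count: 8 vertices, 7 edges.
Vertex 0 has neighbors [6, 7], degree = 2.
Handshaking lemma: 2 * 7 = 14.
A graph is a tree iff it is connected and has exactly n-1 edges. This graph is connected (all 8 vertices in one component) and has 8-1 = 7 edges. It is a tree.
Diameter (longest shortest path) = 4.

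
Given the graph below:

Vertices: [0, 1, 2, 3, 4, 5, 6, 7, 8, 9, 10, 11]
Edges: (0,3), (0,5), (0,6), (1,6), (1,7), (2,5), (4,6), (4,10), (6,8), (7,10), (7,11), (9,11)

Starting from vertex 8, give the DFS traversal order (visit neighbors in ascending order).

DFS from vertex 8 (neighbors processed in ascending order):
Visit order: 8, 6, 0, 3, 5, 2, 1, 7, 10, 4, 11, 9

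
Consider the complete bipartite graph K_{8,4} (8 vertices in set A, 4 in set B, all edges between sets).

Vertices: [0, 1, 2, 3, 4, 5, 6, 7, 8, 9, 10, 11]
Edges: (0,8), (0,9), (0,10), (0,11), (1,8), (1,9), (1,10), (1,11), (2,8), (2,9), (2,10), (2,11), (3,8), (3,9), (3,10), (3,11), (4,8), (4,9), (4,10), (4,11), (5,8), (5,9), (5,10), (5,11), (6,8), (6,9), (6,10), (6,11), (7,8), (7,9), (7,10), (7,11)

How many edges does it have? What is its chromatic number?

K_{8,4} has 8 * 4 = 32 edges.
Bipartite graphs have chromatic number 2 (color each partition differently).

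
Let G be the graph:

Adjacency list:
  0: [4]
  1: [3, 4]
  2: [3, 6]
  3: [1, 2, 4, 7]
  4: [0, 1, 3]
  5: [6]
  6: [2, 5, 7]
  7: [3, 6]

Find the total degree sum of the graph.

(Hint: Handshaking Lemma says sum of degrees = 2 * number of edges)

Count edges: 9 edges.
By Handshaking Lemma: sum of degrees = 2 * 9 = 18.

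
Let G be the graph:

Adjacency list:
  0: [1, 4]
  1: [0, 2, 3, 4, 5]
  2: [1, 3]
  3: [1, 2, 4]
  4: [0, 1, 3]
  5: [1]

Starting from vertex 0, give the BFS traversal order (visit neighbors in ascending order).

BFS from vertex 0 (neighbors processed in ascending order):
Visit order: 0, 1, 4, 2, 3, 5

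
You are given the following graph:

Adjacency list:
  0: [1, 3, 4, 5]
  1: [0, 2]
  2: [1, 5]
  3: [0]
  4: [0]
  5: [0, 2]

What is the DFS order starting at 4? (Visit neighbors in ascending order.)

DFS from vertex 4 (neighbors processed in ascending order):
Visit order: 4, 0, 1, 2, 5, 3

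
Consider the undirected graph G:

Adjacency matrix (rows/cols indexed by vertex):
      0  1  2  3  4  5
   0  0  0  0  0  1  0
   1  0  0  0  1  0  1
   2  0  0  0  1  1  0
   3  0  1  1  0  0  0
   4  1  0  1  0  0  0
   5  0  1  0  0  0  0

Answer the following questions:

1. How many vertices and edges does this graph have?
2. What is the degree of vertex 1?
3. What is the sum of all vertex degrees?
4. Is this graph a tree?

Count: 6 vertices, 5 edges.
Vertex 1 has neighbors [3, 5], degree = 2.
Handshaking lemma: 2 * 5 = 10.
A graph is a tree iff it is connected and has exactly n-1 edges. This graph is connected (all 6 vertices in one component) and has 6-1 = 5 edges. It is a tree.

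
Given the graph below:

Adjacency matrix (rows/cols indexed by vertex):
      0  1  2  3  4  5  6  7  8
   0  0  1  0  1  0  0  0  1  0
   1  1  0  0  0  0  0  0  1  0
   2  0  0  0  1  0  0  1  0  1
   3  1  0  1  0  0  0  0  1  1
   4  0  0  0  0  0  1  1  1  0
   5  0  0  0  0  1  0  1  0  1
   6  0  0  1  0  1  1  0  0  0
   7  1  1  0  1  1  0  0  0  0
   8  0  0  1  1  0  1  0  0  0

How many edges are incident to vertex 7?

Vertex 7 has neighbors [0, 1, 3, 4], so deg(7) = 4.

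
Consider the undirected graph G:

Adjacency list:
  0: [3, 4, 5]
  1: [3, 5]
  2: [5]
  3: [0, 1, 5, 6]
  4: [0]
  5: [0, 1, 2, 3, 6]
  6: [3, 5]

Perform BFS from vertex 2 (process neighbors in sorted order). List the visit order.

BFS from vertex 2 (neighbors processed in ascending order):
Visit order: 2, 5, 0, 1, 3, 6, 4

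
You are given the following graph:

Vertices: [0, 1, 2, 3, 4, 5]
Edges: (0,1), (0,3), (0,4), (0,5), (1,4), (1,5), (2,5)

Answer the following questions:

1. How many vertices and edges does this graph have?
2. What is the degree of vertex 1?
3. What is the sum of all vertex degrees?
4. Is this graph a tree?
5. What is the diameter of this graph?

Count: 6 vertices, 7 edges.
Vertex 1 has neighbors [0, 4, 5], degree = 3.
Handshaking lemma: 2 * 7 = 14.
A tree on 6 vertices has 5 edges. This graph has 7 edges (2 extra). Not a tree.
Diameter (longest shortest path) = 3.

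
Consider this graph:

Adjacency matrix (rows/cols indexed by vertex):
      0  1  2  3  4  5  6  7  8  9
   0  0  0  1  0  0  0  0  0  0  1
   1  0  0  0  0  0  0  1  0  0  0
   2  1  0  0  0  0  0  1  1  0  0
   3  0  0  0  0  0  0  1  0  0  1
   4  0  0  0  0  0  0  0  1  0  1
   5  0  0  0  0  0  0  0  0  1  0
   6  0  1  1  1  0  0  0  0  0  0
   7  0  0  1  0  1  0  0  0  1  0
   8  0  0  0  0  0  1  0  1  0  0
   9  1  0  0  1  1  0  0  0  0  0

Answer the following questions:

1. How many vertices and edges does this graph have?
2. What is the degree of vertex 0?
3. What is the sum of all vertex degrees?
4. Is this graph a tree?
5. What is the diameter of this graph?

Count: 10 vertices, 11 edges.
Vertex 0 has neighbors [2, 9], degree = 2.
Handshaking lemma: 2 * 11 = 22.
A tree on 10 vertices has 9 edges. This graph has 11 edges (2 extra). Not a tree.
Diameter (longest shortest path) = 5.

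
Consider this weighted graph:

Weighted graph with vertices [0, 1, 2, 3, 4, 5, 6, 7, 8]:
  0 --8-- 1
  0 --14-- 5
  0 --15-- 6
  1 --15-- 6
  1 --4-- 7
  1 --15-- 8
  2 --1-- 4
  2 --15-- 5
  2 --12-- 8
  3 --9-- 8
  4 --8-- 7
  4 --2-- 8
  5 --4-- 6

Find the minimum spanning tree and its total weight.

Applying Kruskal's algorithm (sort edges by weight, add if no cycle):
  Add (2,4) w=1
  Add (4,8) w=2
  Add (1,7) w=4
  Add (5,6) w=4
  Add (0,1) w=8
  Add (4,7) w=8
  Add (3,8) w=9
  Skip (2,8) w=12 (creates cycle)
  Add (0,5) w=14
  Skip (0,6) w=15 (creates cycle)
  Skip (1,6) w=15 (creates cycle)
  Skip (1,8) w=15 (creates cycle)
  Skip (2,5) w=15 (creates cycle)
MST weight = 50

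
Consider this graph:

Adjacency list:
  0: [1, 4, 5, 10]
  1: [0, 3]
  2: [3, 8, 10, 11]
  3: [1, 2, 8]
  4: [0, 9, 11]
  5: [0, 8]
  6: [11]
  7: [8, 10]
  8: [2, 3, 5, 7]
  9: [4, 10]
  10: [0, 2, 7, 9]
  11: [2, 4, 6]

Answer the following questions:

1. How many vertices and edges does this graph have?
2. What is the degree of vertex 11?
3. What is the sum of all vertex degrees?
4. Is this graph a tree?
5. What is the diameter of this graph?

Count: 12 vertices, 17 edges.
Vertex 11 has neighbors [2, 4, 6], degree = 3.
Handshaking lemma: 2 * 17 = 34.
A tree on 12 vertices has 11 edges. This graph has 17 edges (6 extra). Not a tree.
Diameter (longest shortest path) = 4.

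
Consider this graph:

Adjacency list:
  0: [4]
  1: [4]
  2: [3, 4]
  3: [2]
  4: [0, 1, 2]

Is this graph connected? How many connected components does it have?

Checking connectivity: the graph has 1 connected component(s).
All vertices are reachable from each other. The graph IS connected.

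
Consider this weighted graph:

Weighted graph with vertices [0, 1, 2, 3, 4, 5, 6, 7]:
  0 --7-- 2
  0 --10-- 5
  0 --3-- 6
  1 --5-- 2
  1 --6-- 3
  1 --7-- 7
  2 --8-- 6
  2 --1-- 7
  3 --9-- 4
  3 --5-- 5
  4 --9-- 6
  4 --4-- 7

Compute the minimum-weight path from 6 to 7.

Using Dijkstra's algorithm from vertex 6:
Shortest path: 6 -> 2 -> 7
Total weight: 8 + 1 = 9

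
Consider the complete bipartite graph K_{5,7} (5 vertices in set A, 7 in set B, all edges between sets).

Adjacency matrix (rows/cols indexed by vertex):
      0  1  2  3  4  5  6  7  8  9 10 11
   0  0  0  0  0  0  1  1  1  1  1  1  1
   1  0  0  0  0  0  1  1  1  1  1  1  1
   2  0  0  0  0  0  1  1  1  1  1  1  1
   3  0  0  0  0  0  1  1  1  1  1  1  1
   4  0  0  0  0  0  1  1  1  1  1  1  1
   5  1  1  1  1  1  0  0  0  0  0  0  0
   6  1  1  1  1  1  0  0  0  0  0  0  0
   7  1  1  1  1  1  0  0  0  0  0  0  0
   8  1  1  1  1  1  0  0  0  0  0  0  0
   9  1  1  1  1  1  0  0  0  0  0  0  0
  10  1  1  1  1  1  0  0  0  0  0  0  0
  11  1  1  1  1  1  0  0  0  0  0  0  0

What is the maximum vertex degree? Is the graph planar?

Set-A vertices have degree 7; set-B vertices have degree 5. Maximum degree = max(5,7) = 7.
K_{5,7} contains K_{3,3} as a subgraph (since both sides have >= 3 vertices); by Kuratowski's theorem it is not planar.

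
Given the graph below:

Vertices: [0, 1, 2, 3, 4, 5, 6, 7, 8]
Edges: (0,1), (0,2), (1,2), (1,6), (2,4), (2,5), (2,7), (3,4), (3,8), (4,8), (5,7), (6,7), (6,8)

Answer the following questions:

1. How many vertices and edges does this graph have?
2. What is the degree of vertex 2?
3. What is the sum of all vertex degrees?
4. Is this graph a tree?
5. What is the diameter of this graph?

Count: 9 vertices, 13 edges.
Vertex 2 has neighbors [0, 1, 4, 5, 7], degree = 5.
Handshaking lemma: 2 * 13 = 26.
A tree on 9 vertices has 8 edges. This graph has 13 edges (5 extra). Not a tree.
Diameter (longest shortest path) = 3.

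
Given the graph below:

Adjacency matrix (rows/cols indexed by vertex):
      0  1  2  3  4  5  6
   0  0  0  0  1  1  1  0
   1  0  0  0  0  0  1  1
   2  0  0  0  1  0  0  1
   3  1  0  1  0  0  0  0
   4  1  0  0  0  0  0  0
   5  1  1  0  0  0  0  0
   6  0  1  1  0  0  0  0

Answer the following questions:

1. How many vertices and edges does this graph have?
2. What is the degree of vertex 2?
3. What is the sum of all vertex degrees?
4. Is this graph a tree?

Count: 7 vertices, 7 edges.
Vertex 2 has neighbors [3, 6], degree = 2.
Handshaking lemma: 2 * 7 = 14.
A tree on 7 vertices has 6 edges. This graph has 7 edges (1 extra). Not a tree.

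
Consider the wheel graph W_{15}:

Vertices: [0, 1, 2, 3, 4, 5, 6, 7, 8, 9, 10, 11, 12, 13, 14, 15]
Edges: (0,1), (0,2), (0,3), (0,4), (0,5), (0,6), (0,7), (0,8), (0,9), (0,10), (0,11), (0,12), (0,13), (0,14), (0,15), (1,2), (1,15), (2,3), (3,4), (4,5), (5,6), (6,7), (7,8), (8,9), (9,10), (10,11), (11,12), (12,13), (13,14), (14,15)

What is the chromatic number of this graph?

W_{15} = C_{15} plus a hub adjacent to every cycle vertex.
The outer cycle needs 3 colors (odd cycle); the hub is adjacent to all of them so needs a fresh color.
Chromatic number = 3 + 1 = 4.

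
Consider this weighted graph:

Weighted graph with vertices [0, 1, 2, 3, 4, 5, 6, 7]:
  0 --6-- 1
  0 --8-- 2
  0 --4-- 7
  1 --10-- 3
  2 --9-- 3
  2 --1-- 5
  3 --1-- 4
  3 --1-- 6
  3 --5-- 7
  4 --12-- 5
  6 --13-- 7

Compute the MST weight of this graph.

Applying Kruskal's algorithm (sort edges by weight, add if no cycle):
  Add (2,5) w=1
  Add (3,4) w=1
  Add (3,6) w=1
  Add (0,7) w=4
  Add (3,7) w=5
  Add (0,1) w=6
  Add (0,2) w=8
  Skip (2,3) w=9 (creates cycle)
  Skip (1,3) w=10 (creates cycle)
  Skip (4,5) w=12 (creates cycle)
  Skip (6,7) w=13 (creates cycle)
MST weight = 26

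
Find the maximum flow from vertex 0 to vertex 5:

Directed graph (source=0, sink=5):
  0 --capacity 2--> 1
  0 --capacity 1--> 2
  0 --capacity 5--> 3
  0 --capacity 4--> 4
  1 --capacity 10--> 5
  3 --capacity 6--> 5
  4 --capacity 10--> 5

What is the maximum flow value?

Computing max flow:
  Flow on (0->1): 2/2
  Flow on (0->3): 5/5
  Flow on (0->4): 4/4
  Flow on (1->5): 2/10
  Flow on (3->5): 5/6
  Flow on (4->5): 4/10
Maximum flow = 11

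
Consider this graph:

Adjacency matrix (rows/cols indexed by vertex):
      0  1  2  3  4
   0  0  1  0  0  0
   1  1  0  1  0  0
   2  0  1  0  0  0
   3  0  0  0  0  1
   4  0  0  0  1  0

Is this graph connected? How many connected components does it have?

Checking connectivity: the graph has 2 connected component(s).
Components: [[0, 1, 2], [3, 4]]. The graph is NOT connected.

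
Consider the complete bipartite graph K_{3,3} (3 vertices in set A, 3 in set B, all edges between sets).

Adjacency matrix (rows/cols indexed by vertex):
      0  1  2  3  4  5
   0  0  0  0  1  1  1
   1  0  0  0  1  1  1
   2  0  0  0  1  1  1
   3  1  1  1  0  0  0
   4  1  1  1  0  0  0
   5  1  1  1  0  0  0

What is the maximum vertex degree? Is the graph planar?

Set-A vertices have degree 3; set-B vertices have degree 3. Maximum degree = max(3,3) = 3.
K_{3,3} contains K_{3,3} as a subgraph (since both sides have >= 3 vertices); by Kuratowski's theorem it is not planar.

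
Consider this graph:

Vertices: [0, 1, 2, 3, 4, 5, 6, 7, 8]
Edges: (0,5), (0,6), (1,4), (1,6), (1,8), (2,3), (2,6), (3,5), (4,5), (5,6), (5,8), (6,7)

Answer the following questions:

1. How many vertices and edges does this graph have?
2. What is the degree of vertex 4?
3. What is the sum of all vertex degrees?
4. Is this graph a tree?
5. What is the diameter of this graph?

Count: 9 vertices, 12 edges.
Vertex 4 has neighbors [1, 5], degree = 2.
Handshaking lemma: 2 * 12 = 24.
A tree on 9 vertices has 8 edges. This graph has 12 edges (4 extra). Not a tree.
Diameter (longest shortest path) = 3.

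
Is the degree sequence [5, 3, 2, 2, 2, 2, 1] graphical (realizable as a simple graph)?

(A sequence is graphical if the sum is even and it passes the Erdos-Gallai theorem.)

Sum of degrees = 17. Sum is odd, so the sequence is NOT graphical.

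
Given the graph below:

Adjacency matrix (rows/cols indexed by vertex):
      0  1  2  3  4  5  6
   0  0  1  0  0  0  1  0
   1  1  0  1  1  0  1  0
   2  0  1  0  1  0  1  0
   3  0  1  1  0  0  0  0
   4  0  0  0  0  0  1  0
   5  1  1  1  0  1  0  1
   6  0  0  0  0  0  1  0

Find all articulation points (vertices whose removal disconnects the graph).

An articulation point is a vertex whose removal disconnects the graph.
Articulation points: [5]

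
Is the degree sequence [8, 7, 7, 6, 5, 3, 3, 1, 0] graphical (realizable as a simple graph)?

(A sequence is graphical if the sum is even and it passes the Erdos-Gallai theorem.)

Sum of degrees = 40. Sum is even but fails Erdos-Gallai. The sequence is NOT graphical.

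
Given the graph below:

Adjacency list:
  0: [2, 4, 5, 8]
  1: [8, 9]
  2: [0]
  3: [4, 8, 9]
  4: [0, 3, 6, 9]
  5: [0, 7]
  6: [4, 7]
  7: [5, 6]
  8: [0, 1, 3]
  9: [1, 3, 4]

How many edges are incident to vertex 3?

Vertex 3 has neighbors [4, 8, 9], so deg(3) = 3.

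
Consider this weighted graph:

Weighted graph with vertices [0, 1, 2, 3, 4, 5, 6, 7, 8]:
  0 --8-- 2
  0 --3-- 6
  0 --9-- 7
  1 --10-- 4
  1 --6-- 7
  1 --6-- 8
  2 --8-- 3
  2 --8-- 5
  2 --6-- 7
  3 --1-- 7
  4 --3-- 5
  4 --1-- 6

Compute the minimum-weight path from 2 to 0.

Using Dijkstra's algorithm from vertex 2:
Shortest path: 2 -> 0
Total weight: 8 = 8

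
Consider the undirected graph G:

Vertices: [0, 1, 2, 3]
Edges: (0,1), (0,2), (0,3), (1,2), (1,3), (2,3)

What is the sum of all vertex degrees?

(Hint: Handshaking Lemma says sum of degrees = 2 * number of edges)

Count edges: 6 edges.
By Handshaking Lemma: sum of degrees = 2 * 6 = 12.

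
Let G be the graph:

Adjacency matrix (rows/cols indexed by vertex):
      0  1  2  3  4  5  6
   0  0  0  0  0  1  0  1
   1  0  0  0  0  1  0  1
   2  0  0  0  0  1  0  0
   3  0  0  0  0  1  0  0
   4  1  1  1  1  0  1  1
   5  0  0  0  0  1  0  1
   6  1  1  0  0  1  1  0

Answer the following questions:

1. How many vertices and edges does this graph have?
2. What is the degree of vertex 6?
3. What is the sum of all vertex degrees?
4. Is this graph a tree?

Count: 7 vertices, 9 edges.
Vertex 6 has neighbors [0, 1, 4, 5], degree = 4.
Handshaking lemma: 2 * 9 = 18.
A tree on 7 vertices has 6 edges. This graph has 9 edges (3 extra). Not a tree.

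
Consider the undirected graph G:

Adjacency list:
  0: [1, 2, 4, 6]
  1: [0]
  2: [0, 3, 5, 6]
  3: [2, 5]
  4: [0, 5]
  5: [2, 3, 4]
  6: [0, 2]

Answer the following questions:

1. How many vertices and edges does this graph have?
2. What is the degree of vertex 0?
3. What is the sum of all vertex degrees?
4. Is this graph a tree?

Count: 7 vertices, 9 edges.
Vertex 0 has neighbors [1, 2, 4, 6], degree = 4.
Handshaking lemma: 2 * 9 = 18.
A tree on 7 vertices has 6 edges. This graph has 9 edges (3 extra). Not a tree.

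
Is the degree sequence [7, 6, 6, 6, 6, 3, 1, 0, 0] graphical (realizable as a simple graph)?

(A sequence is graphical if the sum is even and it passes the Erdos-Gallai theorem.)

Sum of degrees = 35. Sum is odd, so the sequence is NOT graphical.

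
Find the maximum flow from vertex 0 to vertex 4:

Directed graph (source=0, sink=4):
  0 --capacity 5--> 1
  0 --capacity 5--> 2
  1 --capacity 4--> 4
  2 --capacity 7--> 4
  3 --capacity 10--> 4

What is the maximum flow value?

Computing max flow:
  Flow on (0->1): 4/5
  Flow on (0->2): 5/5
  Flow on (1->4): 4/4
  Flow on (2->4): 5/7
Maximum flow = 9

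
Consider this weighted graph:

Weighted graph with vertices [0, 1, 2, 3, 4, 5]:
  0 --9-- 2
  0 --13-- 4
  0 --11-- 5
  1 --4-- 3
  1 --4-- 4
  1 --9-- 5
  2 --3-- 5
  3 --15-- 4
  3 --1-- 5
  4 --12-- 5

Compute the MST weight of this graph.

Applying Kruskal's algorithm (sort edges by weight, add if no cycle):
  Add (3,5) w=1
  Add (2,5) w=3
  Add (1,4) w=4
  Add (1,3) w=4
  Add (0,2) w=9
  Skip (1,5) w=9 (creates cycle)
  Skip (0,5) w=11 (creates cycle)
  Skip (4,5) w=12 (creates cycle)
  Skip (0,4) w=13 (creates cycle)
  Skip (3,4) w=15 (creates cycle)
MST weight = 21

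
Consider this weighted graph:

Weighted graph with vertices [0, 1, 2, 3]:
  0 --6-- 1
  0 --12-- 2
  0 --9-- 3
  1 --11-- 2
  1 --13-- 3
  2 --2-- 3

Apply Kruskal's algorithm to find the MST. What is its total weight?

Applying Kruskal's algorithm (sort edges by weight, add if no cycle):
  Add (2,3) w=2
  Add (0,1) w=6
  Add (0,3) w=9
  Skip (1,2) w=11 (creates cycle)
  Skip (0,2) w=12 (creates cycle)
  Skip (1,3) w=13 (creates cycle)
MST weight = 17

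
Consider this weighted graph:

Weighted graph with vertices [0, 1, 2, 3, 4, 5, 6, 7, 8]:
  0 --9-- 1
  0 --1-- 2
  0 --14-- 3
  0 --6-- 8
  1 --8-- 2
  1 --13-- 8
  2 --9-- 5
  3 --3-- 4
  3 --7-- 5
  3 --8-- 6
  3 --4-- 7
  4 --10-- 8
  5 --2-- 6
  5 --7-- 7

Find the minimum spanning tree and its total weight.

Applying Kruskal's algorithm (sort edges by weight, add if no cycle):
  Add (0,2) w=1
  Add (5,6) w=2
  Add (3,4) w=3
  Add (3,7) w=4
  Add (0,8) w=6
  Add (3,5) w=7
  Skip (5,7) w=7 (creates cycle)
  Add (1,2) w=8
  Skip (3,6) w=8 (creates cycle)
  Skip (0,1) w=9 (creates cycle)
  Add (2,5) w=9
  Skip (4,8) w=10 (creates cycle)
  Skip (1,8) w=13 (creates cycle)
  Skip (0,3) w=14 (creates cycle)
MST weight = 40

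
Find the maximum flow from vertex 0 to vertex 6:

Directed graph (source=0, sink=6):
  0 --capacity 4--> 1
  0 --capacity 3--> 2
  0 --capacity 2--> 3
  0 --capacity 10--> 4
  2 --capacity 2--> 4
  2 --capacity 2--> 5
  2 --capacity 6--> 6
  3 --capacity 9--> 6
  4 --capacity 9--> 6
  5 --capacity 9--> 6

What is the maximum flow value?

Computing max flow:
  Flow on (0->2): 3/3
  Flow on (0->3): 2/2
  Flow on (0->4): 9/10
  Flow on (2->6): 3/6
  Flow on (3->6): 2/9
  Flow on (4->6): 9/9
Maximum flow = 14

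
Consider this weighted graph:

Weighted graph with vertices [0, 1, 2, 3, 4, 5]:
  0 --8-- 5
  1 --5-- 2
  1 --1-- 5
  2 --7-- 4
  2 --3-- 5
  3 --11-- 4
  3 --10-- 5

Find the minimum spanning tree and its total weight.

Applying Kruskal's algorithm (sort edges by weight, add if no cycle):
  Add (1,5) w=1
  Add (2,5) w=3
  Skip (1,2) w=5 (creates cycle)
  Add (2,4) w=7
  Add (0,5) w=8
  Add (3,5) w=10
  Skip (3,4) w=11 (creates cycle)
MST weight = 29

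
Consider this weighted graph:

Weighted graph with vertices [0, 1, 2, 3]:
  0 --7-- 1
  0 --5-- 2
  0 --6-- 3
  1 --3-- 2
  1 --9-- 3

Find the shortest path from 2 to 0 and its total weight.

Using Dijkstra's algorithm from vertex 2:
Shortest path: 2 -> 0
Total weight: 5 = 5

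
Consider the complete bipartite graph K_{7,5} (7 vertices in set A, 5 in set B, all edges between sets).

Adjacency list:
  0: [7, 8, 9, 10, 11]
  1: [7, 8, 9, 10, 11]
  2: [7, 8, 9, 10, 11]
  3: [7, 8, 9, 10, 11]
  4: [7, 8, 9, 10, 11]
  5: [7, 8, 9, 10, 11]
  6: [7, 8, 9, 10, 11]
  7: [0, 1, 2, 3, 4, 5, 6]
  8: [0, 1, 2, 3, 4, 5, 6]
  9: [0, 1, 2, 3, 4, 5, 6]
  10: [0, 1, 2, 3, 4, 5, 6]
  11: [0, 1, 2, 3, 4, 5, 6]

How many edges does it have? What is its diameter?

K_{7,5} has 7 * 5 = 35 edges.
Any vertex reaches any opposite-side vertex in 1 step; same-side vertices reach in 2 steps via any opposite-side vertex.
Diameter = 2.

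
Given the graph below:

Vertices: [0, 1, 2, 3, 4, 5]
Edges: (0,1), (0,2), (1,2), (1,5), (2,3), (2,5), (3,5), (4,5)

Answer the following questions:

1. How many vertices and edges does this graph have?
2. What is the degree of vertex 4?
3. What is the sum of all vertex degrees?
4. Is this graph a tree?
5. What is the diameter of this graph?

Count: 6 vertices, 8 edges.
Vertex 4 has neighbors [5], degree = 1.
Handshaking lemma: 2 * 8 = 16.
A tree on 6 vertices has 5 edges. This graph has 8 edges (3 extra). Not a tree.
Diameter (longest shortest path) = 3.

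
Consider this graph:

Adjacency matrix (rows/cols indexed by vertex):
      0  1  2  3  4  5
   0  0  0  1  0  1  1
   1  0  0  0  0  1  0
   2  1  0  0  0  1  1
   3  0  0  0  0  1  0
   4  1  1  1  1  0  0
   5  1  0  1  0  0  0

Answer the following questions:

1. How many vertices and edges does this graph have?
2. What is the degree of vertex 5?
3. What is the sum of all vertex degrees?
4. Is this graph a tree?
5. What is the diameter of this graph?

Count: 6 vertices, 7 edges.
Vertex 5 has neighbors [0, 2], degree = 2.
Handshaking lemma: 2 * 7 = 14.
A tree on 6 vertices has 5 edges. This graph has 7 edges (2 extra). Not a tree.
Diameter (longest shortest path) = 3.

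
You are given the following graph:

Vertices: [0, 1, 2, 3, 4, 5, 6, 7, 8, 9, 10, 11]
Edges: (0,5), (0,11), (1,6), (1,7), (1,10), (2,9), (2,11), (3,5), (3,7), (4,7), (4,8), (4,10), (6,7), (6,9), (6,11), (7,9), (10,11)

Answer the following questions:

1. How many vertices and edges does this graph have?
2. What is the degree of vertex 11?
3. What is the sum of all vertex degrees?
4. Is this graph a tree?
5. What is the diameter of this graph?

Count: 12 vertices, 17 edges.
Vertex 11 has neighbors [0, 2, 6, 10], degree = 4.
Handshaking lemma: 2 * 17 = 34.
A tree on 12 vertices has 11 edges. This graph has 17 edges (6 extra). Not a tree.
Diameter (longest shortest path) = 4.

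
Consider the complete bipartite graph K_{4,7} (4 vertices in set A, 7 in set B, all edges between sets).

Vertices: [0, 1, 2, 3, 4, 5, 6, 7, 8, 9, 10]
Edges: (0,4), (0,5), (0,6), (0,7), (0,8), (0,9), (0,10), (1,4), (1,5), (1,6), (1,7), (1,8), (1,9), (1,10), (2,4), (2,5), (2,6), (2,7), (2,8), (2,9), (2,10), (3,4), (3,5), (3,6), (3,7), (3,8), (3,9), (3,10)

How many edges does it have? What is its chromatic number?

K_{4,7} has 4 * 7 = 28 edges.
Bipartite graphs have chromatic number 2 (color each partition differently).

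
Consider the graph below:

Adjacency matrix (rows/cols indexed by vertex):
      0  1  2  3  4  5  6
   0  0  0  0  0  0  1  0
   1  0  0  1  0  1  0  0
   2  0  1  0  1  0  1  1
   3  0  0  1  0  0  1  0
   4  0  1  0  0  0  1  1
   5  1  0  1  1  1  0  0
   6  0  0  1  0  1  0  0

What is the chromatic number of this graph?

The graph has a maximum clique of size 3 (lower bound on chromatic number).
A valid 3-coloring: {0: 0, 1: 1, 2: 0, 3: 2, 4: 0, 5: 1, 6: 1}.
Chromatic number = 3.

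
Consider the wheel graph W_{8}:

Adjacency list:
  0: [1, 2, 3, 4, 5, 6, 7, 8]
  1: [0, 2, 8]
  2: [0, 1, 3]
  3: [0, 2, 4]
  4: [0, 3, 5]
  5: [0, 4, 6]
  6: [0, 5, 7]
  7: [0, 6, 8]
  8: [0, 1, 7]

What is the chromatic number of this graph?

W_{8} = C_{8} plus a hub adjacent to every cycle vertex.
The outer cycle needs 2 colors (even cycle); the hub is adjacent to all of them so needs a fresh color.
Chromatic number = 2 + 1 = 3.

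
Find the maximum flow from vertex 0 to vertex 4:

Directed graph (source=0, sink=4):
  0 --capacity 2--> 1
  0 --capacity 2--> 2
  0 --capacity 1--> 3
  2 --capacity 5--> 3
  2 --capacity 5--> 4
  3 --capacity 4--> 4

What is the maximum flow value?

Computing max flow:
  Flow on (0->2): 2/2
  Flow on (0->3): 1/1
  Flow on (2->4): 2/5
  Flow on (3->4): 1/4
Maximum flow = 3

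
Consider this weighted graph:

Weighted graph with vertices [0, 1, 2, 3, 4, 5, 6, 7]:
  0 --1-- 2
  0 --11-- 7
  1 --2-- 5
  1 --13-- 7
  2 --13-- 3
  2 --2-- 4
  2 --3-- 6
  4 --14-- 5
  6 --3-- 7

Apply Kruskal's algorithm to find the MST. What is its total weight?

Applying Kruskal's algorithm (sort edges by weight, add if no cycle):
  Add (0,2) w=1
  Add (1,5) w=2
  Add (2,4) w=2
  Add (2,6) w=3
  Add (6,7) w=3
  Skip (0,7) w=11 (creates cycle)
  Add (1,7) w=13
  Add (2,3) w=13
  Skip (4,5) w=14 (creates cycle)
MST weight = 37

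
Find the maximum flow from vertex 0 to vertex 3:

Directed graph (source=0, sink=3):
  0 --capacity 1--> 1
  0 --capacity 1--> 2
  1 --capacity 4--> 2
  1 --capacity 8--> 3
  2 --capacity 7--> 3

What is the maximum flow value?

Computing max flow:
  Flow on (0->1): 1/1
  Flow on (0->2): 1/1
  Flow on (1->3): 1/8
  Flow on (2->3): 1/7
Maximum flow = 2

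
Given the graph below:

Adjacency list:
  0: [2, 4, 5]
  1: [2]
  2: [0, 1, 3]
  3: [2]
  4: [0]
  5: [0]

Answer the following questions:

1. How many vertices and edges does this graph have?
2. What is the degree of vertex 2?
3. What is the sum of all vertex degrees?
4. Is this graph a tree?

Count: 6 vertices, 5 edges.
Vertex 2 has neighbors [0, 1, 3], degree = 3.
Handshaking lemma: 2 * 5 = 10.
A graph is a tree iff it is connected and has exactly n-1 edges. This graph is connected (all 6 vertices in one component) and has 6-1 = 5 edges. It is a tree.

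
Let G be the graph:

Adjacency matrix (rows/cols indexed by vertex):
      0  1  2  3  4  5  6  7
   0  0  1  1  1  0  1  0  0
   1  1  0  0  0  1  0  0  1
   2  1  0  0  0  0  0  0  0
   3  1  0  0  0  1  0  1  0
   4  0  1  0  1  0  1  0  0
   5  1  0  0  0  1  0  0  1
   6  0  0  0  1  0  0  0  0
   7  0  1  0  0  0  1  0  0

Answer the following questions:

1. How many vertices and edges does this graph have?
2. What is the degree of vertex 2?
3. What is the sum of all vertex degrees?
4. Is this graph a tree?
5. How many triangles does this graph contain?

Count: 8 vertices, 10 edges.
Vertex 2 has neighbors [0], degree = 1.
Handshaking lemma: 2 * 10 = 20.
A tree on 8 vertices has 7 edges. This graph has 10 edges (3 extra). Not a tree.
Number of triangles = 0.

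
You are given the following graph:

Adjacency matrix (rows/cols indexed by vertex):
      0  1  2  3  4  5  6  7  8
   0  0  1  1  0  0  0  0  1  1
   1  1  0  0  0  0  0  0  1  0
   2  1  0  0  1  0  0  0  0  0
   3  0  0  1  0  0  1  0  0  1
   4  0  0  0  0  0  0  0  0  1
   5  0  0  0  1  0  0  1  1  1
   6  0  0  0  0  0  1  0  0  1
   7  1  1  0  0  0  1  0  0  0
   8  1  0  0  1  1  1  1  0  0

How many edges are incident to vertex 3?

Vertex 3 has neighbors [2, 5, 8], so deg(3) = 3.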